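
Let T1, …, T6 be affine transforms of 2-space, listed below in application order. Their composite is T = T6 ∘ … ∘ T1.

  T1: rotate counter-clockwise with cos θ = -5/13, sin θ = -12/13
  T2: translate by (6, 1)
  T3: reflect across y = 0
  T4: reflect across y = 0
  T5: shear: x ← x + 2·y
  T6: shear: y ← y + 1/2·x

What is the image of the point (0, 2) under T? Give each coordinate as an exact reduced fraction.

T1 rotate counter-clockwise with cos θ = -5/13, sin θ = -12/13: (0, 2) → (24/13, -10/13)
T2 translate by (6, 1): (24/13, -10/13) → (102/13, 3/13)
T3 reflect across y = 0: (102/13, 3/13) → (102/13, -3/13)
T4 reflect across y = 0: (102/13, -3/13) → (102/13, 3/13)
T5 shear: x ← x + 2·y: (102/13, 3/13) → (108/13, 3/13)
T6 shear: y ← y + 1/2·x: (108/13, 3/13) → (108/13, 57/13)

T(p) = (108/13, 57/13)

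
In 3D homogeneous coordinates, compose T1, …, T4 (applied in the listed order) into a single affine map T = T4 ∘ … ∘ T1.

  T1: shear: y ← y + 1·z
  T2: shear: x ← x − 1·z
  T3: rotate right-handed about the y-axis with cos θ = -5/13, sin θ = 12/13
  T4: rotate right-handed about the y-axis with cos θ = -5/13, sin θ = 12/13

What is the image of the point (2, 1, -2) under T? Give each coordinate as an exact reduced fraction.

T1 shear: y ← y + 1·z: (2, 1, -2) → (2, -1, -2)
T2 shear: x ← x − 1·z: (2, -1, -2) → (4, -1, -2)
T3 rotate right-handed about the y-axis with cos θ = -5/13, sin θ = 12/13: (4, -1, -2) → (-44/13, -1, -38/13)
T4 rotate right-handed about the y-axis with cos θ = -5/13, sin θ = 12/13: (-44/13, -1, -38/13) → (-236/169, -1, 718/169)

T(p) = (-236/169, -1, 718/169)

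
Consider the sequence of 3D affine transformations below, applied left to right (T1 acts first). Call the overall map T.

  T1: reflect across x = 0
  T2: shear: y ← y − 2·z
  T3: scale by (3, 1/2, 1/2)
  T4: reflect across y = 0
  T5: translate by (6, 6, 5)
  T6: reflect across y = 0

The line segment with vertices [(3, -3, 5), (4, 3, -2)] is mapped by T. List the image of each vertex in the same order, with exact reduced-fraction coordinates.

T1 reflect across x = 0: (3, -3, 5) → (-3, -3, 5); (4, 3, -2) → (-4, 3, -2)
T2 shear: y ← y − 2·z: (-3, -3, 5) → (-3, -13, 5); (-4, 3, -2) → (-4, 7, -2)
T3 scale by (3, 1/2, 1/2): (-3, -13, 5) → (-9, -13/2, 5/2); (-4, 7, -2) → (-12, 7/2, -1)
T4 reflect across y = 0: (-9, -13/2, 5/2) → (-9, 13/2, 5/2); (-12, 7/2, -1) → (-12, -7/2, -1)
T5 translate by (6, 6, 5): (-9, 13/2, 5/2) → (-3, 25/2, 15/2); (-12, -7/2, -1) → (-6, 5/2, 4)
T6 reflect across y = 0: (-3, 25/2, 15/2) → (-3, -25/2, 15/2); (-6, 5/2, 4) → (-6, -5/2, 4)

image vertices: (-3, -25/2, 15/2), (-6, -5/2, 4)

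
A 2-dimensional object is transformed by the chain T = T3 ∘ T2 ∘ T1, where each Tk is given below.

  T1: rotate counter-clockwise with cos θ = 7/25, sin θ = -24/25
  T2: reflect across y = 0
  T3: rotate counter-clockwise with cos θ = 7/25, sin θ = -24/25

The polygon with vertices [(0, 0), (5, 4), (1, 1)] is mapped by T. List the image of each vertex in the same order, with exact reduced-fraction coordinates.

image vertices: (0, 0), (5, -4), (1, -1)

T1 rotate counter-clockwise with cos θ = 7/25, sin θ = -24/25: (0, 0) → (0, 0); (5, 4) → (131/25, -92/25); (1, 1) → (31/25, -17/25)
T2 reflect across y = 0: (0, 0) → (0, 0); (131/25, -92/25) → (131/25, 92/25); (31/25, -17/25) → (31/25, 17/25)
T3 rotate counter-clockwise with cos θ = 7/25, sin θ = -24/25: (0, 0) → (0, 0); (131/25, 92/25) → (5, -4); (31/25, 17/25) → (1, -1)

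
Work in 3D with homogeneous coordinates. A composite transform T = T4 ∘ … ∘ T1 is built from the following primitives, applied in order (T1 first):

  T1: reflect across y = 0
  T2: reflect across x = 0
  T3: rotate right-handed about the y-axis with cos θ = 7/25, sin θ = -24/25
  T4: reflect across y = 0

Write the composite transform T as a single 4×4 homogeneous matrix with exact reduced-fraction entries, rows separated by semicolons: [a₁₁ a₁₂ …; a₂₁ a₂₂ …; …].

T = [-7/25 0 -24/25 0; 0 1 0 0; -24/25 0 7/25 0; 0 0 0 1]

T1 = [1 0 0 0; 0 -1 0 0; 0 0 1 0; 0 0 0 1]
T2·T1 = [-1 0 0 0; 0 -1 0 0; 0 0 1 0; 0 0 0 1]
T3·…·T1 = [-7/25 0 -24/25 0; 0 -1 0 0; -24/25 0 7/25 0; 0 0 0 1]
T4·…·T1 = [-7/25 0 -24/25 0; 0 1 0 0; -24/25 0 7/25 0; 0 0 0 1]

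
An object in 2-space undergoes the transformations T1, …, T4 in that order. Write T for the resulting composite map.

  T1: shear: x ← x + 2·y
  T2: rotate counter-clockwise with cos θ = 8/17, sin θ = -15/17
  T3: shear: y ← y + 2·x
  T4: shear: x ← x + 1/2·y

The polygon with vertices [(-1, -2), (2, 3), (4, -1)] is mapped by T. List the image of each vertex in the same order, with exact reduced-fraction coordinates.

image vertices: (-13/2, -81/17), (10, 122/17), (-1, -36/17)

T1 shear: x ← x + 2·y: (-1, -2) → (-5, -2); (2, 3) → (8, 3); (4, -1) → (2, -1)
T2 rotate counter-clockwise with cos θ = 8/17, sin θ = -15/17: (-5, -2) → (-70/17, 59/17); (8, 3) → (109/17, -96/17); (2, -1) → (1/17, -38/17)
T3 shear: y ← y + 2·x: (-70/17, 59/17) → (-70/17, -81/17); (109/17, -96/17) → (109/17, 122/17); (1/17, -38/17) → (1/17, -36/17)
T4 shear: x ← x + 1/2·y: (-70/17, -81/17) → (-13/2, -81/17); (109/17, 122/17) → (10, 122/17); (1/17, -36/17) → (-1, -36/17)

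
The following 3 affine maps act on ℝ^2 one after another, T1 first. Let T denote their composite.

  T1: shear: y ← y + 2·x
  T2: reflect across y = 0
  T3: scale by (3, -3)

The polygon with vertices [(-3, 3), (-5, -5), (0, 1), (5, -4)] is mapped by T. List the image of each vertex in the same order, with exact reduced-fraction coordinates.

T1 shear: y ← y + 2·x: (-3, 3) → (-3, -3); (-5, -5) → (-5, -15); (0, 1) → (0, 1); (5, -4) → (5, 6)
T2 reflect across y = 0: (-3, -3) → (-3, 3); (-5, -15) → (-5, 15); (0, 1) → (0, -1); (5, 6) → (5, -6)
T3 scale by (3, -3): (-3, 3) → (-9, -9); (-5, 15) → (-15, -45); (0, -1) → (0, 3); (5, -6) → (15, 18)

image vertices: (-9, -9), (-15, -45), (0, 3), (15, 18)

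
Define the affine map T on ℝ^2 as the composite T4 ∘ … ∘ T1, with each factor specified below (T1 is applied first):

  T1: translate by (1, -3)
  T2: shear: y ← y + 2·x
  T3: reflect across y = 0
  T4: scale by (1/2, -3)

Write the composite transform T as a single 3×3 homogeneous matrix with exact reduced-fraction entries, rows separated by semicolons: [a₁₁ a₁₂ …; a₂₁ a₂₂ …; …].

T = [1/2 0 1/2; 6 3 -3; 0 0 1]

T1 = [1 0 1; 0 1 -3; 0 0 1]
T2·T1 = [1 0 1; 2 1 -1; 0 0 1]
T3·…·T1 = [1 0 1; -2 -1 1; 0 0 1]
T4·…·T1 = [1/2 0 1/2; 6 3 -3; 0 0 1]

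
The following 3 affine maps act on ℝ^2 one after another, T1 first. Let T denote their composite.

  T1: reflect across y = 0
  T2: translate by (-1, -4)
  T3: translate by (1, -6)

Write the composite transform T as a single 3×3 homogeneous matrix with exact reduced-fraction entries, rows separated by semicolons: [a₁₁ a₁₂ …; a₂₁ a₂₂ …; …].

T1 = [1 0 0; 0 -1 0; 0 0 1]
T2·T1 = [1 0 -1; 0 -1 -4; 0 0 1]
T3·…·T1 = [1 0 0; 0 -1 -10; 0 0 1]

T = [1 0 0; 0 -1 -10; 0 0 1]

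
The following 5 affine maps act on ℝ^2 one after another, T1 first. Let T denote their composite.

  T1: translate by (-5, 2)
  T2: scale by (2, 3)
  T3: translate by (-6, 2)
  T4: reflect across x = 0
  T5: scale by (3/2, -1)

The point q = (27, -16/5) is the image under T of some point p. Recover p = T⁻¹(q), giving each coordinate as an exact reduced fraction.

p = (-1, -8/5)

T1 = [1 0 -5; 0 1 2; 0 0 1]
T2·T1 = [2 0 -10; 0 3 6; 0 0 1]
T3·…·T1 = [2 0 -16; 0 3 8; 0 0 1]
T4·…·T1 = [-2 0 16; 0 3 8; 0 0 1]
T5·…·T1 = [-3 0 24; 0 -3 -8; 0 0 1]
det M = 9; M⁻¹ = [-1/3 0 8; 0 -1/3 -8/3; 0 0 1]
M⁻¹ · (27, -16/5)ᵀ = (-1, -8/5)ᵀ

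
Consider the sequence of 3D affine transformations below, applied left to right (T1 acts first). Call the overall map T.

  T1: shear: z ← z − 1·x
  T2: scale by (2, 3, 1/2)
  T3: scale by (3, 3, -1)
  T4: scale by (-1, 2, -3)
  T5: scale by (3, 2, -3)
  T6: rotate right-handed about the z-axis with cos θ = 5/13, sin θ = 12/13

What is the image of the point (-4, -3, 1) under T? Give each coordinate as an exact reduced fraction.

T(p) = (1656/13, 324/13, -45/2)

T1 shear: z ← z − 1·x: (-4, -3, 1) → (-4, -3, 5)
T2 scale by (2, 3, 1/2): (-4, -3, 5) → (-8, -9, 5/2)
T3 scale by (3, 3, -1): (-8, -9, 5/2) → (-24, -27, -5/2)
T4 scale by (-1, 2, -3): (-24, -27, -5/2) → (24, -54, 15/2)
T5 scale by (3, 2, -3): (24, -54, 15/2) → (72, -108, -45/2)
T6 rotate right-handed about the z-axis with cos θ = 5/13, sin θ = 12/13: (72, -108, -45/2) → (1656/13, 324/13, -45/2)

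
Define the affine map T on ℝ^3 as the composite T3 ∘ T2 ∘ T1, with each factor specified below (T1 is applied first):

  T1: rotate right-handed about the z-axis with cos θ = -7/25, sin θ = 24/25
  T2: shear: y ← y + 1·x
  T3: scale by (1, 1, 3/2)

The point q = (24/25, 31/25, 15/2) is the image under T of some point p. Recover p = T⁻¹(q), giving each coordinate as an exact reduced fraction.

p = (0, -1, 5)

T1 = [-7/25 -24/25 0 0; 24/25 -7/25 0 0; 0 0 1 0; 0 0 0 1]
T2·T1 = [-7/25 -24/25 0 0; 17/25 -31/25 0 0; 0 0 1 0; 0 0 0 1]
T3·…·T1 = [-7/25 -24/25 0 0; 17/25 -31/25 0 0; 0 0 3/2 0; 0 0 0 1]
det M = 3/2; M⁻¹ = [-31/25 24/25 0 0; -17/25 -7/25 0 0; 0 0 2/3 0; 0 0 0 1]
M⁻¹ · (24/25, 31/25, 15/2)ᵀ = (0, -1, 5)ᵀ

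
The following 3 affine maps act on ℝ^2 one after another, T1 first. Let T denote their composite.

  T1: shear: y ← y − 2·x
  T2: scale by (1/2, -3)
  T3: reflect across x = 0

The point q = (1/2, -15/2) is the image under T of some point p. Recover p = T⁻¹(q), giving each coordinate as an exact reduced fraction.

p = (-1, 1/2)

T1 = [1 0 0; -2 1 0; 0 0 1]
T2·T1 = [1/2 0 0; 6 -3 0; 0 0 1]
T3·…·T1 = [-1/2 0 0; 6 -3 0; 0 0 1]
det M = 3/2; M⁻¹ = [-2 0 0; -4 -1/3 0; 0 0 1]
M⁻¹ · (1/2, -15/2)ᵀ = (-1, 1/2)ᵀ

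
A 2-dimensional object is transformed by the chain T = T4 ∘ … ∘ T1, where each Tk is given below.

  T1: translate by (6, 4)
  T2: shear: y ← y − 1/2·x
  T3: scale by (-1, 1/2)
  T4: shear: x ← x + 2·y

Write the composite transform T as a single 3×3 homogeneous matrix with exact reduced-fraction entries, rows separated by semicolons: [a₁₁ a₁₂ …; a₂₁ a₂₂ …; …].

T1 = [1 0 6; 0 1 4; 0 0 1]
T2·T1 = [1 0 6; -1/2 1 1; 0 0 1]
T3·…·T1 = [-1 0 -6; -1/4 1/2 1/2; 0 0 1]
T4·…·T1 = [-3/2 1 -5; -1/4 1/2 1/2; 0 0 1]

T = [-3/2 1 -5; -1/4 1/2 1/2; 0 0 1]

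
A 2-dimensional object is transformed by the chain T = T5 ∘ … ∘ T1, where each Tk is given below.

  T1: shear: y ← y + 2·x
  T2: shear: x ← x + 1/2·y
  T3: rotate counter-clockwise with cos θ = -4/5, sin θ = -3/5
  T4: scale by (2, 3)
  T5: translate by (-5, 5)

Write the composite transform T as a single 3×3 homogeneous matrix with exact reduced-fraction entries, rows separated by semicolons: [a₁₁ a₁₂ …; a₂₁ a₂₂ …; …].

T = [-4/5 2/5 -5; -42/5 -33/10 5; 0 0 1]

T1 = [1 0 0; 2 1 0; 0 0 1]
T2·T1 = [2 1/2 0; 2 1 0; 0 0 1]
T3·…·T1 = [-2/5 1/5 0; -14/5 -11/10 0; 0 0 1]
T4·…·T1 = [-4/5 2/5 0; -42/5 -33/10 0; 0 0 1]
T5·…·T1 = [-4/5 2/5 -5; -42/5 -33/10 5; 0 0 1]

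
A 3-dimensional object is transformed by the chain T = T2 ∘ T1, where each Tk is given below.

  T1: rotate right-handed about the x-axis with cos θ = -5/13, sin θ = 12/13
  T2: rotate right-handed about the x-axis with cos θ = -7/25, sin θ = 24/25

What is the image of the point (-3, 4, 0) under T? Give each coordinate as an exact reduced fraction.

T(p) = (-3, -1012/325, -816/325)

T1 rotate right-handed about the x-axis with cos θ = -5/13, sin θ = 12/13: (-3, 4, 0) → (-3, -20/13, 48/13)
T2 rotate right-handed about the x-axis with cos θ = -7/25, sin θ = 24/25: (-3, -20/13, 48/13) → (-3, -1012/325, -816/325)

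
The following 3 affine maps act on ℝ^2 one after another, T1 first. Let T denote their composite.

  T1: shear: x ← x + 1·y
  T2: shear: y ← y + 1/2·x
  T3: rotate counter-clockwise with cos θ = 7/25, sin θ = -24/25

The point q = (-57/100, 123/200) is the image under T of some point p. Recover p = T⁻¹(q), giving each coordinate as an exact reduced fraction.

T1 = [1 1 0; 0 1 0; 0 0 1]
T2·T1 = [1 1 0; 1/2 3/2 0; 0 0 1]
T3·…·T1 = [19/25 43/25 0; -41/50 -27/50 0; 0 0 1]
det M = 1; M⁻¹ = [-27/50 -43/25 0; 41/50 19/25 0; 0 0 1]
M⁻¹ · (-57/100, 123/200)ᵀ = (-3/4, 0)ᵀ

p = (-3/4, 0)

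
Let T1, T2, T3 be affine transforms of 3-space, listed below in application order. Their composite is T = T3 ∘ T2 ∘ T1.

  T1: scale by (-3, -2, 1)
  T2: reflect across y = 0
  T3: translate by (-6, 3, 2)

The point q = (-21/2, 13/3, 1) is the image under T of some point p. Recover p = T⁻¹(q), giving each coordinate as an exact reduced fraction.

T1 = [-3 0 0 0; 0 -2 0 0; 0 0 1 0; 0 0 0 1]
T2·T1 = [-3 0 0 0; 0 2 0 0; 0 0 1 0; 0 0 0 1]
T3·…·T1 = [-3 0 0 -6; 0 2 0 3; 0 0 1 2; 0 0 0 1]
det M = -6; M⁻¹ = [-1/3 0 0 -2; 0 1/2 0 -3/2; 0 0 1 -2; 0 0 0 1]
M⁻¹ · (-21/2, 13/3, 1)ᵀ = (3/2, 2/3, -1)ᵀ

p = (3/2, 2/3, -1)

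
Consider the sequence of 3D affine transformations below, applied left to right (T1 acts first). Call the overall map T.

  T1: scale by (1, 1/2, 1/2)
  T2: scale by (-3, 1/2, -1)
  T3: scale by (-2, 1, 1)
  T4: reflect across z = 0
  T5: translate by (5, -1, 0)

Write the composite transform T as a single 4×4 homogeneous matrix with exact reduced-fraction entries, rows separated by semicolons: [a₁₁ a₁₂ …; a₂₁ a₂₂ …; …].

T = [6 0 0 5; 0 1/4 0 -1; 0 0 1/2 0; 0 0 0 1]

T1 = [1 0 0 0; 0 1/2 0 0; 0 0 1/2 0; 0 0 0 1]
T2·T1 = [-3 0 0 0; 0 1/4 0 0; 0 0 -1/2 0; 0 0 0 1]
T3·…·T1 = [6 0 0 0; 0 1/4 0 0; 0 0 -1/2 0; 0 0 0 1]
T4·…·T1 = [6 0 0 0; 0 1/4 0 0; 0 0 1/2 0; 0 0 0 1]
T5·…·T1 = [6 0 0 5; 0 1/4 0 -1; 0 0 1/2 0; 0 0 0 1]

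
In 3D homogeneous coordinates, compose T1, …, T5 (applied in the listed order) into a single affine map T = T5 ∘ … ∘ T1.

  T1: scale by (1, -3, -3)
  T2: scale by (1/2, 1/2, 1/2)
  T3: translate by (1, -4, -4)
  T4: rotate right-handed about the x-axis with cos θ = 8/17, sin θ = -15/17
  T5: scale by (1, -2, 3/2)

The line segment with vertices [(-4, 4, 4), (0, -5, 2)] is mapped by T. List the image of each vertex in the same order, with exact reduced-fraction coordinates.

image vertices: (-1, 460/17, 105/17), (1, 154/17, -651/68)

T1 scale by (1, -3, -3): (-4, 4, 4) → (-4, -12, -12); (0, -5, 2) → (0, 15, -6)
T2 scale by (1/2, 1/2, 1/2): (-4, -12, -12) → (-2, -6, -6); (0, 15, -6) → (0, 15/2, -3)
T3 translate by (1, -4, -4): (-2, -6, -6) → (-1, -10, -10); (0, 15/2, -3) → (1, 7/2, -7)
T4 rotate right-handed about the x-axis with cos θ = 8/17, sin θ = -15/17: (-1, -10, -10) → (-1, -230/17, 70/17); (1, 7/2, -7) → (1, -77/17, -217/34)
T5 scale by (1, -2, 3/2): (-1, -230/17, 70/17) → (-1, 460/17, 105/17); (1, -77/17, -217/34) → (1, 154/17, -651/68)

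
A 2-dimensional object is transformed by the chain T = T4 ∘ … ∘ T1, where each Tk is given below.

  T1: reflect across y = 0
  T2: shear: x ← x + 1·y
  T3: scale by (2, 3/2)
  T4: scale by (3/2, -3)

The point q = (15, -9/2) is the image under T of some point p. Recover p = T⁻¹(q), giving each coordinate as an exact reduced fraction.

p = (4, -1)

T1 = [1 0 0; 0 -1 0; 0 0 1]
T2·T1 = [1 -1 0; 0 -1 0; 0 0 1]
T3·…·T1 = [2 -2 0; 0 -3/2 0; 0 0 1]
T4·…·T1 = [3 -3 0; 0 9/2 0; 0 0 1]
det M = 27/2; M⁻¹ = [1/3 2/9 0; 0 2/9 0; 0 0 1]
M⁻¹ · (15, -9/2)ᵀ = (4, -1)ᵀ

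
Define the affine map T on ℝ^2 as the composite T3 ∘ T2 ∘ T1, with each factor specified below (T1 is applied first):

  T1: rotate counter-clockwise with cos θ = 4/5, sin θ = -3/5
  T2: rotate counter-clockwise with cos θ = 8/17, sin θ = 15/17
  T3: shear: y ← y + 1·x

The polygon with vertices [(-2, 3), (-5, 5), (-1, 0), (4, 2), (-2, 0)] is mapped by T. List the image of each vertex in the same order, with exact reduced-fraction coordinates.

T1 rotate counter-clockwise with cos θ = 4/5, sin θ = -3/5: (-2, 3) → (1/5, 18/5); (-5, 5) → (-1, 7); (-1, 0) → (-4/5, 3/5); (4, 2) → (22/5, -4/5); (-2, 0) → (-8/5, 6/5)
T2 rotate counter-clockwise with cos θ = 8/17, sin θ = 15/17: (1/5, 18/5) → (-262/85, 159/85); (-1, 7) → (-113/17, 41/17); (-4/5, 3/5) → (-77/85, -36/85); (22/5, -4/5) → (236/85, 298/85); (-8/5, 6/5) → (-154/85, -72/85)
T3 shear: y ← y + 1·x: (-262/85, 159/85) → (-262/85, -103/85); (-113/17, 41/17) → (-113/17, -72/17); (-77/85, -36/85) → (-77/85, -113/85); (236/85, 298/85) → (236/85, 534/85); (-154/85, -72/85) → (-154/85, -226/85)

image vertices: (-262/85, -103/85), (-113/17, -72/17), (-77/85, -113/85), (236/85, 534/85), (-154/85, -226/85)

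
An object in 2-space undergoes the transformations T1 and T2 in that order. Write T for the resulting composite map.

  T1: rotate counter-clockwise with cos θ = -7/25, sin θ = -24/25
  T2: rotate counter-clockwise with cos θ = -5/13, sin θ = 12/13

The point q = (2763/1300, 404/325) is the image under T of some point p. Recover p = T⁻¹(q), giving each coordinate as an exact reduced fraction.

T1 = [-7/25 24/25 0; -24/25 -7/25 0; 0 0 1]
T2·T1 = [323/325 -36/325 0; 36/325 323/325 0; 0 0 1]
det M = 1; M⁻¹ = [323/325 36/325 0; -36/325 323/325 0; 0 0 1]
M⁻¹ · (2763/1300, 404/325)ᵀ = (9/4, 1)ᵀ

p = (9/4, 1)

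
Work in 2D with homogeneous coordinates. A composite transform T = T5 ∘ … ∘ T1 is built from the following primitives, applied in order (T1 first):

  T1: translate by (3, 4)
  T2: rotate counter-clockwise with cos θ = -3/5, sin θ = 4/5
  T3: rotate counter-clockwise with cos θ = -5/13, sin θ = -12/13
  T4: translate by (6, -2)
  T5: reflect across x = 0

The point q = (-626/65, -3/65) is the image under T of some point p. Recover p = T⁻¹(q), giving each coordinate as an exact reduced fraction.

T1 = [1 0 3; 0 1 4; 0 0 1]
T2·T1 = [-3/5 -4/5 -5; 4/5 -3/5 0; 0 0 1]
T3·…·T1 = [63/65 -16/65 25/13; 16/65 63/65 60/13; 0 0 1]
T4·…·T1 = [63/65 -16/65 103/13; 16/65 63/65 34/13; 0 0 1]
T5·…·T1 = [-63/65 16/65 -103/13; 16/65 63/65 34/13; 0 0 1]
det M = -1; M⁻¹ = [-63/65 16/65 -541/65; 16/65 63/65 -38/65; 0 0 1]
M⁻¹ · (-626/65, -3/65)ᵀ = (1, -3)ᵀ

p = (1, -3)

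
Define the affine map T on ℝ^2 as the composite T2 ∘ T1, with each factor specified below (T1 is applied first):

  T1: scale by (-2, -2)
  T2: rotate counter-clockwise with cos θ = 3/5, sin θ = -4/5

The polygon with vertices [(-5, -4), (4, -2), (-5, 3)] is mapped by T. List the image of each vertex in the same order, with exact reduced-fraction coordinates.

T1 scale by (-2, -2): (-5, -4) → (10, 8); (4, -2) → (-8, 4); (-5, 3) → (10, -6)
T2 rotate counter-clockwise with cos θ = 3/5, sin θ = -4/5: (10, 8) → (62/5, -16/5); (-8, 4) → (-8/5, 44/5); (10, -6) → (6/5, -58/5)

image vertices: (62/5, -16/5), (-8/5, 44/5), (6/5, -58/5)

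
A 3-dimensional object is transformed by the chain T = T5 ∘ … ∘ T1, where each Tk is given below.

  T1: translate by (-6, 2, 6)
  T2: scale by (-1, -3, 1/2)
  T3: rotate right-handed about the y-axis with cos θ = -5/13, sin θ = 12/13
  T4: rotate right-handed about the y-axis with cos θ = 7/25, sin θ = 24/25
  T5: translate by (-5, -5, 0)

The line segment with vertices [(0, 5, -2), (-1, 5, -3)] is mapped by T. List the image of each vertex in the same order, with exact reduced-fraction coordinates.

image vertices: (-727/65, -26, -86/65), (-788/65, -26, -93/130)

T1 translate by (-6, 2, 6): (0, 5, -2) → (-6, 7, 4); (-1, 5, -3) → (-7, 7, 3)
T2 scale by (-1, -3, 1/2): (-6, 7, 4) → (6, -21, 2); (-7, 7, 3) → (7, -21, 3/2)
T3 rotate right-handed about the y-axis with cos θ = -5/13, sin θ = 12/13: (6, -21, 2) → (-6/13, -21, -82/13); (7, -21, 3/2) → (-17/13, -21, -183/26)
T4 rotate right-handed about the y-axis with cos θ = 7/25, sin θ = 24/25: (-6/13, -21, -82/13) → (-402/65, -21, -86/65); (-17/13, -21, -183/26) → (-463/65, -21, -93/130)
T5 translate by (-5, -5, 0): (-402/65, -21, -86/65) → (-727/65, -26, -86/65); (-463/65, -21, -93/130) → (-788/65, -26, -93/130)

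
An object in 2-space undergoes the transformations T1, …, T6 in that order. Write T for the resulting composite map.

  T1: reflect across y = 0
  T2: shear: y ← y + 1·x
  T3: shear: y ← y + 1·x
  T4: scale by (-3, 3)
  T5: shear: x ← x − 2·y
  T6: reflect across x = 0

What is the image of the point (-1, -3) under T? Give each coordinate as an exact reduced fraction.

T(p) = (3, 3)

T1 reflect across y = 0: (-1, -3) → (-1, 3)
T2 shear: y ← y + 1·x: (-1, 3) → (-1, 2)
T3 shear: y ← y + 1·x: (-1, 2) → (-1, 1)
T4 scale by (-3, 3): (-1, 1) → (3, 3)
T5 shear: x ← x − 2·y: (3, 3) → (-3, 3)
T6 reflect across x = 0: (-3, 3) → (3, 3)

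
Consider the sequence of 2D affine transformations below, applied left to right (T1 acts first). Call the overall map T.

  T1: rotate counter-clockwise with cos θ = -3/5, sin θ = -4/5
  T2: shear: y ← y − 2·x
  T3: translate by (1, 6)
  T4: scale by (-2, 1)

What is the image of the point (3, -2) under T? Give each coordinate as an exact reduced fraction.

T1 rotate counter-clockwise with cos θ = -3/5, sin θ = -4/5: (3, -2) → (-17/5, -6/5)
T2 shear: y ← y − 2·x: (-17/5, -6/5) → (-17/5, 28/5)
T3 translate by (1, 6): (-17/5, 28/5) → (-12/5, 58/5)
T4 scale by (-2, 1): (-12/5, 58/5) → (24/5, 58/5)

T(p) = (24/5, 58/5)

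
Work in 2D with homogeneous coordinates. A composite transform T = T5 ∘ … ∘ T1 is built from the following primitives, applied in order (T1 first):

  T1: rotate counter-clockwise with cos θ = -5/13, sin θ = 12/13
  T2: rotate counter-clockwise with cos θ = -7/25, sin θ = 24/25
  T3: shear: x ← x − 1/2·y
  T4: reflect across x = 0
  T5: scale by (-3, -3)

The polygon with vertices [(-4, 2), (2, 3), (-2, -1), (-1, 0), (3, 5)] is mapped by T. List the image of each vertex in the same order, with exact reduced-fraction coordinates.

T1 rotate counter-clockwise with cos θ = -5/13, sin θ = 12/13: (-4, 2) → (-4/13, -58/13); (2, 3) → (-46/13, 9/13); (-2, -1) → (22/13, -19/13); (-1, 0) → (5/13, -12/13); (3, 5) → (-75/13, 11/13)
T2 rotate counter-clockwise with cos θ = -7/25, sin θ = 24/25: (-4/13, -58/13) → (284/65, 62/65); (-46/13, 9/13) → (106/325, -1167/325); (22/13, -19/13) → (302/325, 661/325); (5/13, -12/13) → (253/325, 204/325); (-75/13, 11/13) → (261/325, -1877/325)
T3 shear: x ← x − 1/2·y: (284/65, 62/65) → (253/65, 62/65); (106/325, -1167/325) → (1379/650, -1167/325); (302/325, 661/325) → (-57/650, 661/325); (253/325, 204/325) → (151/325, 204/325); (261/325, -1877/325) → (2399/650, -1877/325)
T4 reflect across x = 0: (253/65, 62/65) → (-253/65, 62/65); (1379/650, -1167/325) → (-1379/650, -1167/325); (-57/650, 661/325) → (57/650, 661/325); (151/325, 204/325) → (-151/325, 204/325); (2399/650, -1877/325) → (-2399/650, -1877/325)
T5 scale by (-3, -3): (-253/65, 62/65) → (759/65, -186/65); (-1379/650, -1167/325) → (4137/650, 3501/325); (57/650, 661/325) → (-171/650, -1983/325); (-151/325, 204/325) → (453/325, -612/325); (-2399/650, -1877/325) → (7197/650, 5631/325)

image vertices: (759/65, -186/65), (4137/650, 3501/325), (-171/650, -1983/325), (453/325, -612/325), (7197/650, 5631/325)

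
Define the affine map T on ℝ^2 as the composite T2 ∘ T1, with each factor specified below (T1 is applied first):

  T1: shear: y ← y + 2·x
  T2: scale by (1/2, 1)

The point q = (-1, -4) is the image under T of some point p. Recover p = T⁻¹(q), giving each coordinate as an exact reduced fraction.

p = (-2, 0)

T1 = [1 0 0; 2 1 0; 0 0 1]
T2·T1 = [1/2 0 0; 2 1 0; 0 0 1]
det M = 1/2; M⁻¹ = [2 0 0; -4 1 0; 0 0 1]
M⁻¹ · (-1, -4)ᵀ = (-2, 0)ᵀ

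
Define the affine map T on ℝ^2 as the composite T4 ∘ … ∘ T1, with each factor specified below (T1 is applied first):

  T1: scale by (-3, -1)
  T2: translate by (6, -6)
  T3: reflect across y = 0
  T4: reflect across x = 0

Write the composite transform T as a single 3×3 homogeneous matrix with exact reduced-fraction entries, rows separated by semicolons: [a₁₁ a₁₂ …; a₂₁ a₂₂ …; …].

T = [3 0 -6; 0 1 6; 0 0 1]

T1 = [-3 0 0; 0 -1 0; 0 0 1]
T2·T1 = [-3 0 6; 0 -1 -6; 0 0 1]
T3·…·T1 = [-3 0 6; 0 1 6; 0 0 1]
T4·…·T1 = [3 0 -6; 0 1 6; 0 0 1]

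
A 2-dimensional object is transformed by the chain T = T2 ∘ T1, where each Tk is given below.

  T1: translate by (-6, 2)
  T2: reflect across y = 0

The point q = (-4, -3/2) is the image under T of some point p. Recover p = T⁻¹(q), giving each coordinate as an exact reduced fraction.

T1 = [1 0 -6; 0 1 2; 0 0 1]
T2·T1 = [1 0 -6; 0 -1 -2; 0 0 1]
det M = -1; M⁻¹ = [1 0 6; 0 -1 -2; 0 0 1]
M⁻¹ · (-4, -3/2)ᵀ = (2, -1/2)ᵀ

p = (2, -1/2)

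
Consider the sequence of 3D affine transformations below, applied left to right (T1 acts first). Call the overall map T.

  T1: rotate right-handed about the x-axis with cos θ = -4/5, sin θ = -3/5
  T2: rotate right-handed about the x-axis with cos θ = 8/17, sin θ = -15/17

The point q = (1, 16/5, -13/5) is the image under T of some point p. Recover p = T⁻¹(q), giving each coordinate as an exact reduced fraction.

p = (1, -4, 1)

T1 = [1 0 0 0; 0 -4/5 3/5 0; 0 -3/5 -4/5 0; 0 0 0 1]
T2·T1 = [1 0 0 0; 0 -77/85 -36/85 0; 0 36/85 -77/85 0; 0 0 0 1]
det M = 1; M⁻¹ = [1 0 0 0; 0 -77/85 36/85 0; 0 -36/85 -77/85 0; 0 0 0 1]
M⁻¹ · (1, 16/5, -13/5)ᵀ = (1, -4, 1)ᵀ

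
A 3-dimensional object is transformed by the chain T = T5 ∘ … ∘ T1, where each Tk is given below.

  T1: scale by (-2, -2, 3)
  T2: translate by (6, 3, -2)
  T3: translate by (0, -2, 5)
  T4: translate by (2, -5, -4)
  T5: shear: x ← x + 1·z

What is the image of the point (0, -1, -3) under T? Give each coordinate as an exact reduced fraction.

T(p) = (-2, -2, -10)

T1 scale by (-2, -2, 3): (0, -1, -3) → (0, 2, -9)
T2 translate by (6, 3, -2): (0, 2, -9) → (6, 5, -11)
T3 translate by (0, -2, 5): (6, 5, -11) → (6, 3, -6)
T4 translate by (2, -5, -4): (6, 3, -6) → (8, -2, -10)
T5 shear: x ← x + 1·z: (8, -2, -10) → (-2, -2, -10)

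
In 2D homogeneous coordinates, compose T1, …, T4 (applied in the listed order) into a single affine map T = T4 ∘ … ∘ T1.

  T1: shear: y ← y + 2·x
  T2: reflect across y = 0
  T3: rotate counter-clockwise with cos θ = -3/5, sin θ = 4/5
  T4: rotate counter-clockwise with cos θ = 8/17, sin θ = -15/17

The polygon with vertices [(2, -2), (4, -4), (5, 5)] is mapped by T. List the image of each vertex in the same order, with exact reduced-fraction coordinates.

image vertices: (226/85, 82/85), (452/85, 164/85), (267/17, -31/17)

T1 shear: y ← y + 2·x: (2, -2) → (2, 2); (4, -4) → (4, 4); (5, 5) → (5, 15)
T2 reflect across y = 0: (2, 2) → (2, -2); (4, 4) → (4, -4); (5, 15) → (5, -15)
T3 rotate counter-clockwise with cos θ = -3/5, sin θ = 4/5: (2, -2) → (2/5, 14/5); (4, -4) → (4/5, 28/5); (5, -15) → (9, 13)
T4 rotate counter-clockwise with cos θ = 8/17, sin θ = -15/17: (2/5, 14/5) → (226/85, 82/85); (4/5, 28/5) → (452/85, 164/85); (9, 13) → (267/17, -31/17)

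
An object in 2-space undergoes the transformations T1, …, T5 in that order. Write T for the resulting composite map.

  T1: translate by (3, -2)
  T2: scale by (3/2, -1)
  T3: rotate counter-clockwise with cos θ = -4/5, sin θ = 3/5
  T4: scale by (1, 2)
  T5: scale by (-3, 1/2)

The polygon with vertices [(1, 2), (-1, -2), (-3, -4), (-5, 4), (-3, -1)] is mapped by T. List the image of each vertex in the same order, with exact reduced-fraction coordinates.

T1 translate by (3, -2): (1, 2) → (4, 0); (-1, -2) → (2, -4); (-3, -4) → (0, -6); (-5, 4) → (-2, 2); (-3, -1) → (0, -3)
T2 scale by (3/2, -1): (4, 0) → (6, 0); (2, -4) → (3, 4); (0, -6) → (0, 6); (-2, 2) → (-3, -2); (0, -3) → (0, 3)
T3 rotate counter-clockwise with cos θ = -4/5, sin θ = 3/5: (6, 0) → (-24/5, 18/5); (3, 4) → (-24/5, -7/5); (0, 6) → (-18/5, -24/5); (-3, -2) → (18/5, -1/5); (0, 3) → (-9/5, -12/5)
T4 scale by (1, 2): (-24/5, 18/5) → (-24/5, 36/5); (-24/5, -7/5) → (-24/5, -14/5); (-18/5, -24/5) → (-18/5, -48/5); (18/5, -1/5) → (18/5, -2/5); (-9/5, -12/5) → (-9/5, -24/5)
T5 scale by (-3, 1/2): (-24/5, 36/5) → (72/5, 18/5); (-24/5, -14/5) → (72/5, -7/5); (-18/5, -48/5) → (54/5, -24/5); (18/5, -2/5) → (-54/5, -1/5); (-9/5, -24/5) → (27/5, -12/5)

image vertices: (72/5, 18/5), (72/5, -7/5), (54/5, -24/5), (-54/5, -1/5), (27/5, -12/5)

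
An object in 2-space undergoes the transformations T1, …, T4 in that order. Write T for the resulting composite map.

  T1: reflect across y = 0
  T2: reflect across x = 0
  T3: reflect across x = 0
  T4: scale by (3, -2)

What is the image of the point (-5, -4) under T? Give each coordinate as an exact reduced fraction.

T1 reflect across y = 0: (-5, -4) → (-5, 4)
T2 reflect across x = 0: (-5, 4) → (5, 4)
T3 reflect across x = 0: (5, 4) → (-5, 4)
T4 scale by (3, -2): (-5, 4) → (-15, -8)

T(p) = (-15, -8)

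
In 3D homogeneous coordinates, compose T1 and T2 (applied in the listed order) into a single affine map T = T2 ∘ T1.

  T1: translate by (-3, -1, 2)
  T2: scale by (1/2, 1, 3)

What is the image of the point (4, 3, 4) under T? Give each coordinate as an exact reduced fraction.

T1 translate by (-3, -1, 2): (4, 3, 4) → (1, 2, 6)
T2 scale by (1/2, 1, 3): (1, 2, 6) → (1/2, 2, 18)

T(p) = (1/2, 2, 18)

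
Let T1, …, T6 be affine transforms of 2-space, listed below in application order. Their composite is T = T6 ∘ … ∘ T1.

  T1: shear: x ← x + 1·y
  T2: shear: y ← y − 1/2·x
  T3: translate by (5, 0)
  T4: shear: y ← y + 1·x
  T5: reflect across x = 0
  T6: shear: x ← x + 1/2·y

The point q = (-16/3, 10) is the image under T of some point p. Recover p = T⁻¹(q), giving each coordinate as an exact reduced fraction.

p = (3, 7/3)

T1 = [1 1 0; 0 1 0; 0 0 1]
T2·T1 = [1 1 0; -1/2 1/2 0; 0 0 1]
T3·…·T1 = [1 1 5; -1/2 1/2 0; 0 0 1]
T4·…·T1 = [1 1 5; 1/2 3/2 5; 0 0 1]
T5·…·T1 = [-1 -1 -5; 1/2 3/2 5; 0 0 1]
T6·…·T1 = [-3/4 -1/4 -5/2; 1/2 3/2 5; 0 0 1]
det M = -1; M⁻¹ = [-3/2 -1/4 -5/2; 1/2 3/4 -5/2; 0 0 1]
M⁻¹ · (-16/3, 10)ᵀ = (3, 7/3)ᵀ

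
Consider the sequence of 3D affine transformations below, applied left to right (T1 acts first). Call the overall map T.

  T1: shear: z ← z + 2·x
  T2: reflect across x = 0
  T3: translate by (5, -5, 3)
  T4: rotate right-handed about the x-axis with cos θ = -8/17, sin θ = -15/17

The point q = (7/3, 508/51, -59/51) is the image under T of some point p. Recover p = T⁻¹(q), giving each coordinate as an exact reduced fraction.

T1 = [1 0 0 0; 0 1 0 0; 2 0 1 0; 0 0 0 1]
T2·T1 = [-1 0 0 0; 0 1 0 0; 2 0 1 0; 0 0 0 1]
T3·…·T1 = [-1 0 0 5; 0 1 0 -5; 2 0 1 3; 0 0 0 1]
T4·…·T1 = [-1 0 0 5; 30/17 -8/17 15/17 5; -16/17 -15/17 -8/17 3; 0 0 0 1]
det M = -1; M⁻¹ = [-1 0 0 5; 0 -8/17 -15/17 5; 2 15/17 -8/17 -13; 0 0 0 1]
M⁻¹ · (7/3, 508/51, -59/51)ᵀ = (8/3, 4/3, 1)ᵀ

p = (8/3, 4/3, 1)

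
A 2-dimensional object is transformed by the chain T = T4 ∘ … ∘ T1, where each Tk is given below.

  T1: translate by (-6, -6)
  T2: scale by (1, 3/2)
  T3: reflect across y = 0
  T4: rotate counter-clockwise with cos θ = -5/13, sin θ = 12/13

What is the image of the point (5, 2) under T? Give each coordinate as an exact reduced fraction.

T1 translate by (-6, -6): (5, 2) → (-1, -4)
T2 scale by (1, 3/2): (-1, -4) → (-1, -6)
T3 reflect across y = 0: (-1, -6) → (-1, 6)
T4 rotate counter-clockwise with cos θ = -5/13, sin θ = 12/13: (-1, 6) → (-67/13, -42/13)

T(p) = (-67/13, -42/13)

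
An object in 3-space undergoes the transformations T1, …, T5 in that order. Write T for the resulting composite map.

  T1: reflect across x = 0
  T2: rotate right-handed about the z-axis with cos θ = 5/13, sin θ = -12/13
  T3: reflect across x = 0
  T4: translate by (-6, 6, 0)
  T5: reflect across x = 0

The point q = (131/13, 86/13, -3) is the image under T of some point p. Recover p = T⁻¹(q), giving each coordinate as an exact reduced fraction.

p = (-1, 4, -3)

T1 = [-1 0 0 0; 0 1 0 0; 0 0 1 0; 0 0 0 1]
T2·T1 = [-5/13 12/13 0 0; 12/13 5/13 0 0; 0 0 1 0; 0 0 0 1]
T3·…·T1 = [5/13 -12/13 0 0; 12/13 5/13 0 0; 0 0 1 0; 0 0 0 1]
T4·…·T1 = [5/13 -12/13 0 -6; 12/13 5/13 0 6; 0 0 1 0; 0 0 0 1]
T5·…·T1 = [-5/13 12/13 0 6; 12/13 5/13 0 6; 0 0 1 0; 0 0 0 1]
det M = -1; M⁻¹ = [-5/13 12/13 0 -42/13; 12/13 5/13 0 -102/13; 0 0 1 0; 0 0 0 1]
M⁻¹ · (131/13, 86/13, -3)ᵀ = (-1, 4, -3)ᵀ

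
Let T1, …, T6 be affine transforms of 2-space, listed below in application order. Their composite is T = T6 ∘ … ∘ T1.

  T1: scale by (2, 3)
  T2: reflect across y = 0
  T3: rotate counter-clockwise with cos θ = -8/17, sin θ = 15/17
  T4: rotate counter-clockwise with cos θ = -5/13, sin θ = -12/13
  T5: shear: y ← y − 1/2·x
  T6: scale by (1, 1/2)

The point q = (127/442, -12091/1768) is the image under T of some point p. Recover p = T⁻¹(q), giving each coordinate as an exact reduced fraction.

p = (-1/2, 9/2)

T1 = [2 0 0; 0 3 0; 0 0 1]
T2·T1 = [2 0 0; 0 -3 0; 0 0 1]
T3·…·T1 = [-16/17 45/17 0; 30/17 24/17 0; 0 0 1]
T4·…·T1 = [440/221 63/221 0; 42/221 -660/221 0; 0 0 1]
T5·…·T1 = [440/221 63/221 0; -178/221 -1383/442 0; 0 0 1]
T6·…·T1 = [440/221 63/221 0; -89/221 -1383/884 0; 0 0 1]
det M = -3; M⁻¹ = [461/884 21/221 0; -89/663 -440/663 0; 0 0 1]
M⁻¹ · (127/442, -12091/1768)ᵀ = (-1/2, 9/2)ᵀ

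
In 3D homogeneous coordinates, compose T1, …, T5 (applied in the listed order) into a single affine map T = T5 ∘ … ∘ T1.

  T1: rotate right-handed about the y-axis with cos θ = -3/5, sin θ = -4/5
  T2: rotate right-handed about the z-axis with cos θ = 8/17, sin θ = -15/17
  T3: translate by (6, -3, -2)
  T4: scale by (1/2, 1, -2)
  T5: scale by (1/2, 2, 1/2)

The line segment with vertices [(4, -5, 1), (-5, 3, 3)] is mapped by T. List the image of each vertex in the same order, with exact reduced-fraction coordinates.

T1 rotate right-handed about the y-axis with cos θ = -3/5, sin θ = -4/5: (4, -5, 1) → (-16/5, -5, 13/5); (-5, 3, 3) → (3/5, 3, -29/5)
T2 rotate right-handed about the z-axis with cos θ = 8/17, sin θ = -15/17: (-16/5, -5, 13/5) → (-503/85, 8/17, 13/5); (3/5, 3, -29/5) → (249/85, 15/17, -29/5)
T3 translate by (6, -3, -2): (-503/85, 8/17, 13/5) → (7/85, -43/17, 3/5); (249/85, 15/17, -29/5) → (759/85, -36/17, -39/5)
T4 scale by (1/2, 1, -2): (7/85, -43/17, 3/5) → (7/170, -43/17, -6/5); (759/85, -36/17, -39/5) → (759/170, -36/17, 78/5)
T5 scale by (1/2, 2, 1/2): (7/170, -43/17, -6/5) → (7/340, -86/17, -3/5); (759/170, -36/17, 78/5) → (759/340, -72/17, 39/5)

image vertices: (7/340, -86/17, -3/5), (759/340, -72/17, 39/5)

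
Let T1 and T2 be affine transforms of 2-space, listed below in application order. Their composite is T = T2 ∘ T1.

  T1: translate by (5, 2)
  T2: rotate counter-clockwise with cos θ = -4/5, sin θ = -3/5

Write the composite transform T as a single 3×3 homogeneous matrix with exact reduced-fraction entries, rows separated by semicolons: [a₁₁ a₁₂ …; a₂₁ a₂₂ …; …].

T1 = [1 0 5; 0 1 2; 0 0 1]
T2·T1 = [-4/5 3/5 -14/5; -3/5 -4/5 -23/5; 0 0 1]

T = [-4/5 3/5 -14/5; -3/5 -4/5 -23/5; 0 0 1]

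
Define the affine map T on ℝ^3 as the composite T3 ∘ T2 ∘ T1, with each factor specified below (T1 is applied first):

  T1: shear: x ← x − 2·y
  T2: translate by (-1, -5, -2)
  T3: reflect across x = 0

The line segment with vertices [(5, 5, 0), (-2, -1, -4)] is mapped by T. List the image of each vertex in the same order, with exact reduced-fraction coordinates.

T1 shear: x ← x − 2·y: (5, 5, 0) → (-5, 5, 0); (-2, -1, -4) → (0, -1, -4)
T2 translate by (-1, -5, -2): (-5, 5, 0) → (-6, 0, -2); (0, -1, -4) → (-1, -6, -6)
T3 reflect across x = 0: (-6, 0, -2) → (6, 0, -2); (-1, -6, -6) → (1, -6, -6)

image vertices: (6, 0, -2), (1, -6, -6)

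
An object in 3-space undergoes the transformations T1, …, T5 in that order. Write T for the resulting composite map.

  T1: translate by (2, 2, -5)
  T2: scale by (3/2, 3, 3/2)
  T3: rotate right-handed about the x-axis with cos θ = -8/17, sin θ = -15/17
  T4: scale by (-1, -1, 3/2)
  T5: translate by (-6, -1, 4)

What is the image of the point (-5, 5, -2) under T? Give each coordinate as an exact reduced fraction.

T(p) = (-3/2, 617/34, -557/34)

T1 translate by (2, 2, -5): (-5, 5, -2) → (-3, 7, -7)
T2 scale by (3/2, 3, 3/2): (-3, 7, -7) → (-9/2, 21, -21/2)
T3 rotate right-handed about the x-axis with cos θ = -8/17, sin θ = -15/17: (-9/2, 21, -21/2) → (-9/2, -651/34, -231/17)
T4 scale by (-1, -1, 3/2): (-9/2, -651/34, -231/17) → (9/2, 651/34, -693/34)
T5 translate by (-6, -1, 4): (9/2, 651/34, -693/34) → (-3/2, 617/34, -557/34)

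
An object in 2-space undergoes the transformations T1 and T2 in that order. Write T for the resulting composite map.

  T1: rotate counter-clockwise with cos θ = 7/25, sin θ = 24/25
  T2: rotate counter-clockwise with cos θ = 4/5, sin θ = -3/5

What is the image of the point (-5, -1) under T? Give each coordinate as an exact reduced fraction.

T(p) = (-17/5, -19/5)

T1 rotate counter-clockwise with cos θ = 7/25, sin θ = 24/25: (-5, -1) → (-11/25, -127/25)
T2 rotate counter-clockwise with cos θ = 4/5, sin θ = -3/5: (-11/25, -127/25) → (-17/5, -19/5)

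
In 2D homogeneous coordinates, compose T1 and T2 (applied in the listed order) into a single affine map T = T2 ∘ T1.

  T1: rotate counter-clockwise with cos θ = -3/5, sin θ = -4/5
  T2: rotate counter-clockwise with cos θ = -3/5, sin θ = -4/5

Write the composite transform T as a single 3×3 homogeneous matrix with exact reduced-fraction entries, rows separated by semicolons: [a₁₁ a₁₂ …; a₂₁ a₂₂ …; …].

T1 = [-3/5 4/5 0; -4/5 -3/5 0; 0 0 1]
T2·T1 = [-7/25 -24/25 0; 24/25 -7/25 0; 0 0 1]

T = [-7/25 -24/25 0; 24/25 -7/25 0; 0 0 1]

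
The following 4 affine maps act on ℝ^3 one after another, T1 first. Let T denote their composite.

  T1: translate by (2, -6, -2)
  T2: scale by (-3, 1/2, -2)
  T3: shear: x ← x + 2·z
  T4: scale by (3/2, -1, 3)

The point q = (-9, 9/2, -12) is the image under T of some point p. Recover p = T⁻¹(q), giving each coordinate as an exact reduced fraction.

T1 = [1 0 0 2; 0 1 0 -6; 0 0 1 -2; 0 0 0 1]
T2·T1 = [-3 0 0 -6; 0 1/2 0 -3; 0 0 -2 4; 0 0 0 1]
T3·…·T1 = [-3 0 -4 2; 0 1/2 0 -3; 0 0 -2 4; 0 0 0 1]
T4·…·T1 = [-9/2 0 -6 3; 0 -1/2 0 3; 0 0 -6 12; 0 0 0 1]
det M = -27/2; M⁻¹ = [-2/9 0 2/9 -2; 0 -2 0 6; 0 0 -1/6 2; 0 0 0 1]
M⁻¹ · (-9, 9/2, -12)ᵀ = (-8/3, -3, 4)ᵀ

p = (-8/3, -3, 4)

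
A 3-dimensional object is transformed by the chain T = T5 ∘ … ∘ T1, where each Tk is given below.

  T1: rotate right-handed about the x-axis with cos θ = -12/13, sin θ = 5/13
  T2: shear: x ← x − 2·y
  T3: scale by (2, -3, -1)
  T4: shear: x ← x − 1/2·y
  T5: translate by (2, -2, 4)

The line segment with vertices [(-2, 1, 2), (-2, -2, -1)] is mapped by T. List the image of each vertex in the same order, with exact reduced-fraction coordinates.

T1 rotate right-handed about the x-axis with cos θ = -12/13, sin θ = 5/13: (-2, 1, 2) → (-2, -22/13, -19/13); (-2, -2, -1) → (-2, 29/13, 2/13)
T2 shear: x ← x − 2·y: (-2, -22/13, -19/13) → (18/13, -22/13, -19/13); (-2, 29/13, 2/13) → (-84/13, 29/13, 2/13)
T3 scale by (2, -3, -1): (18/13, -22/13, -19/13) → (36/13, 66/13, 19/13); (-84/13, 29/13, 2/13) → (-168/13, -87/13, -2/13)
T4 shear: x ← x − 1/2·y: (36/13, 66/13, 19/13) → (3/13, 66/13, 19/13); (-168/13, -87/13, -2/13) → (-249/26, -87/13, -2/13)
T5 translate by (2, -2, 4): (3/13, 66/13, 19/13) → (29/13, 40/13, 71/13); (-249/26, -87/13, -2/13) → (-197/26, -113/13, 50/13)

image vertices: (29/13, 40/13, 71/13), (-197/26, -113/13, 50/13)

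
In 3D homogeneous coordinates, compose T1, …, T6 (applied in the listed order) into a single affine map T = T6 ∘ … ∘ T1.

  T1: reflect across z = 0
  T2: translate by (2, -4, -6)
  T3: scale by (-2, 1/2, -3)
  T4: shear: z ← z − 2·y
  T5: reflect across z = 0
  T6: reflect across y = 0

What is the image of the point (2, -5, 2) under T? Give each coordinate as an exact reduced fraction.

T1 reflect across z = 0: (2, -5, 2) → (2, -5, -2)
T2 translate by (2, -4, -6): (2, -5, -2) → (4, -9, -8)
T3 scale by (-2, 1/2, -3): (4, -9, -8) → (-8, -9/2, 24)
T4 shear: z ← z − 2·y: (-8, -9/2, 24) → (-8, -9/2, 33)
T5 reflect across z = 0: (-8, -9/2, 33) → (-8, -9/2, -33)
T6 reflect across y = 0: (-8, -9/2, -33) → (-8, 9/2, -33)

T(p) = (-8, 9/2, -33)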